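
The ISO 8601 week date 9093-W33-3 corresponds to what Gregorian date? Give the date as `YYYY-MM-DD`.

ISO week 1 of 9093 is the week containing the first Thursday of 9093.
Week 33, day 3 (Wednesday) lands on 9093-08-16.

9093-08-16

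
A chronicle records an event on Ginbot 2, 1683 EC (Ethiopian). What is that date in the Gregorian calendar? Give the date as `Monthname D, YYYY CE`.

May 7, 1691 CE

Julian Day Number of the source date = 2338812.
Converting JDN 2338812 to the Gregorian calendar gives 7 May 1691 CE.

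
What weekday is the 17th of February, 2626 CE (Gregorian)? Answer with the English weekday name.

Friday

Since JDN mod 7 = 4 (0 = Monday), the day is Friday.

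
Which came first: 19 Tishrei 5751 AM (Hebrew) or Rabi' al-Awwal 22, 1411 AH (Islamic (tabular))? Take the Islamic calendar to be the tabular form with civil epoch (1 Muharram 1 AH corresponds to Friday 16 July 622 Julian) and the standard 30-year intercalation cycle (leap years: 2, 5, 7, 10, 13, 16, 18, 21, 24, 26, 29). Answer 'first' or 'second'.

first

Converting both to JDN: 2448173 vs 2448177; the smaller is the first.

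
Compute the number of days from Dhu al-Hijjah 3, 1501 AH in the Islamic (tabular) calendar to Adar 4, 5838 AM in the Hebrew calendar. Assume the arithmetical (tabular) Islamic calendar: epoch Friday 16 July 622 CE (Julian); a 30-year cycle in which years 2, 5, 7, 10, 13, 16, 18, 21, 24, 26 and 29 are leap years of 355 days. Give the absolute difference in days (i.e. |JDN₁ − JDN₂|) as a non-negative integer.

First date → JDN 2480317; second date → JDN 2480082.
The interval is |2480317 − 2480082| = 235 days.

235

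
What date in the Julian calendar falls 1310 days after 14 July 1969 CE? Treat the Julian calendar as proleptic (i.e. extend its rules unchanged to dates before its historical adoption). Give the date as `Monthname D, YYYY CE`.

JDN of 14 July 1969 CE = 2440430.
2440430 + 1310 = 2441740.
JDN 2441740 in the Julian calendar is February 13, 1973 CE.

February 13, 1973 CE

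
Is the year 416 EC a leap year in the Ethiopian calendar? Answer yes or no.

416 mod 4 = 0; in the Ethiopian calendar a year is leap when year mod 4 = 3, so it is a common year.

no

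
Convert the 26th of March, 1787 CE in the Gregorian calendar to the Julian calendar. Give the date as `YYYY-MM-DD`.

For dates in this range the Gregorian date is 11 days ahead of the Julian.
26 March 1787 Gregorian − 11 days → 15 March 1787 Julian.

1787-03-15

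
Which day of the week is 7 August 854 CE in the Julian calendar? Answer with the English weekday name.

Tuesday

In the proleptic Gregorian calendar this is 11 August 854 (JDN 2033200).
JDN 2033200 mod 7 = 1, and JDN 0 was a Monday, so this is a Tuesday.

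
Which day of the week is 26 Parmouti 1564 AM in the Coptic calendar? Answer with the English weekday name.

In the Gregorian calendar this is 3 May 1848 (JDN 2396151).
2396151 ≡ 2 (mod 7); counting from Monday = 0 gives Wednesday.

Wednesday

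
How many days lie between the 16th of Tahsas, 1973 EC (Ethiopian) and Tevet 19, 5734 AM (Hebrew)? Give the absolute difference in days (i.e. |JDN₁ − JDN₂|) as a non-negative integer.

First date → JDN 2444599; second date → JDN 2442061.
The interval is |2444599 − 2442061| = 2538 days.

2538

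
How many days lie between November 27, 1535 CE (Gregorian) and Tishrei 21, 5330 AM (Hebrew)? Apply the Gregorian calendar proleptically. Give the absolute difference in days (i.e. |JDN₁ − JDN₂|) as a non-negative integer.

12373

JDN of the first date = 2282037.
JDN of the second date = 2294410.
|2294410 − 2282037| = 12373.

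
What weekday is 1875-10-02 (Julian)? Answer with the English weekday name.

Thursday

Equivalently 14 October 1875 Gregorian, JDN 2406176.
2406176 ≡ 3 (mod 7); counting from Monday = 0 gives Thursday.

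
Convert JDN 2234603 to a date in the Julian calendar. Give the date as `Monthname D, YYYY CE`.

January 4, 1406 CE

JDN 2234603 is 13 January 1406 in the proleptic Gregorian calendar.
In the Julian calendar that day is January 4, 1406 CE.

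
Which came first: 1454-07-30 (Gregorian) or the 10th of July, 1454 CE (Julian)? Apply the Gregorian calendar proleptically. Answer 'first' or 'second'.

The two dates have Julian Day Numbers 2252333 and 2252322 respectively.
Since 2252322 < 2252333, the second date comes first.

second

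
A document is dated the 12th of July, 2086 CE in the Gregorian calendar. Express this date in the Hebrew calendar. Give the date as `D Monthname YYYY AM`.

Both dates share Julian Day Number 2483149; in the Hebrew calendar that is 1 Av 5846 AM.

1 Av 5846 AM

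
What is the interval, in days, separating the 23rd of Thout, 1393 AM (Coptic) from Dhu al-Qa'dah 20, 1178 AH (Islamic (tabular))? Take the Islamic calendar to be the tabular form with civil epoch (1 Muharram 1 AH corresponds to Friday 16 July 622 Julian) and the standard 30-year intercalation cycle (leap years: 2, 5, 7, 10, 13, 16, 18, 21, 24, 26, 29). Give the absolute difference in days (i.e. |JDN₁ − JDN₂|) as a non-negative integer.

JDN of the first date = 2333480.
JDN of the second date = 2365844.
|2365844 − 2333480| = 32364.

32364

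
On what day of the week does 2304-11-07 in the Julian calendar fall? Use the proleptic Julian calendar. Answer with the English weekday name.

Wednesday

In the Gregorian calendar this is 23 November 2304 (JDN 2562905).
2562905 ≡ 2 (mod 7); counting from Monday = 0 gives Wednesday.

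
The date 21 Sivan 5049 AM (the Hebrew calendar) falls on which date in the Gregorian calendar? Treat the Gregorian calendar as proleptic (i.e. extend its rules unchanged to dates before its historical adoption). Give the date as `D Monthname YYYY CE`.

18 June 1289 CE

Both dates share Julian Day Number 2192027; in the Gregorian calendar that is 18 June 1289 CE.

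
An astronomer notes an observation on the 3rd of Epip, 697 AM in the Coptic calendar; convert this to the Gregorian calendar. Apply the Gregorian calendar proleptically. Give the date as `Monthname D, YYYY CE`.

July 2, 981 CE

Julian Day Number of the source date = 2079546.
Converting JDN 2079546 to the Gregorian calendar gives 2 July 981 CE.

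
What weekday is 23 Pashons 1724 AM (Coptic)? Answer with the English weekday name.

Equivalently 31 May 2008 Gregorian, JDN 2454618.
2454618 ≡ 5 (mod 7); counting from Monday = 0 gives Saturday.

Saturday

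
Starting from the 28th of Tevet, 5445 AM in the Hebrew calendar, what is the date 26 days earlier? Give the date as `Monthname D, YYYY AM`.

Tevet 2, 5445 AM

The starting date is JDN 2336498; 2336498 − 26 = 2336472.
JDN 2336472 corresponds to Tevet 2, 5445 AM.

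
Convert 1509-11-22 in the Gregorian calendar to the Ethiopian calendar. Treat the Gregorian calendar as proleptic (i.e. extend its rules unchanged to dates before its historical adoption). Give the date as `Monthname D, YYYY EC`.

Hidar 16, 1502 EC

Both dates share Julian Day Number 2272536; in the Ethiopian calendar that is 16 Hidar 1502 EC.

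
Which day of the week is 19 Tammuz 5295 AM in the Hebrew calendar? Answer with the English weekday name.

In the proleptic Gregorian calendar this is 1 July 1535 (JDN 2281888).
Since JDN mod 7 = 0 (0 = Monday), the day is Monday.

Monday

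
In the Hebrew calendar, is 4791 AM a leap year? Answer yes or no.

yes

Hebrew year 4791 is year 3 of its 19-year Metonic cycle; leap years are at positions 3, 6, 8, 11, 14, 17, 19, so it is a leap year (13 months).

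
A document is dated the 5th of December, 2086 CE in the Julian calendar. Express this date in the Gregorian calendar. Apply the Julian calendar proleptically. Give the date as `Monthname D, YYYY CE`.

For dates in this range the Gregorian date is 13 days ahead of the Julian.
5 December 2086 Julian + 13 days → 18 December 2086 Gregorian.

December 18, 2086 CE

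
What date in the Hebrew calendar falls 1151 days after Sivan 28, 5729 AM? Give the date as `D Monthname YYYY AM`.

28 Av 5732 AM

JDN of Sivan 28, 5729 AM = 2440387.
2440387 + 1151 = 2441538.
JDN 2441538 in the Hebrew calendar is 28 Av 5732 AM.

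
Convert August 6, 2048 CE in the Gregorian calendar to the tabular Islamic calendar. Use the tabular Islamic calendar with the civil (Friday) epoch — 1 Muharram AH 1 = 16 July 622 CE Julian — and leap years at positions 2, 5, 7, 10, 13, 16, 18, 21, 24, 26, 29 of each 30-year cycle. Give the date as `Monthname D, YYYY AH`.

Julian Day Number of the source date = 2469295.
Converting JDN 2469295 to the tabular Islamic calendar gives 25 Shawwal 1470 AH.

Shawwal 25, 1470 AH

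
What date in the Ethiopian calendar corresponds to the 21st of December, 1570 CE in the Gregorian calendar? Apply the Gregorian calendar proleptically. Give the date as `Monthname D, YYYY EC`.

Julian Day Number of the source date = 2294845.
Converting JDN 2294845 to the Ethiopian calendar gives 15 Tahsas 1563 EC.

Tahsas 15, 1563 EC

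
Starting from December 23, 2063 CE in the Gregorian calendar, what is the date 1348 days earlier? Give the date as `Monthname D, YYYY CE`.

JDN of December 23, 2063 CE = 2474912.
2474912 − 1348 = 2473564.
JDN 2473564 in the Gregorian calendar is April 14, 2060 CE.

April 14, 2060 CE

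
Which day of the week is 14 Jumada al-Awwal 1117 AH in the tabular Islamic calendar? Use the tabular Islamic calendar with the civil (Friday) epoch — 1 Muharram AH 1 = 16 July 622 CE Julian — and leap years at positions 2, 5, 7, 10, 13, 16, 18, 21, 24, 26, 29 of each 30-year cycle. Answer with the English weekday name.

Thursday

Equivalently 3 September 1705 Gregorian, JDN 2344044.
JDN 2344044 mod 7 = 3, and JDN 0 was a Monday, so this is a Thursday.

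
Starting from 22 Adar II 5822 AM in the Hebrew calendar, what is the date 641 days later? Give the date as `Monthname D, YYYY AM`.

Counting 641 days forward from JDN 2474283 reaches JDN 2474924, which is Tevet 15, 5824 AM.

Tevet 15, 5824 AM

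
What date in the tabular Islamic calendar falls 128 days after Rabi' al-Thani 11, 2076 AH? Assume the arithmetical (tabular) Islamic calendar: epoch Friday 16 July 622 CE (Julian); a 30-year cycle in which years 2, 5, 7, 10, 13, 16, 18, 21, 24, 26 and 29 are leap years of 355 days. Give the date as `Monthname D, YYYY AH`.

Sha'ban 21, 2076 AH

JDN of Rabi' al-Thani 11, 2076 AH = 2683850.
2683850 + 128 = 2683978.
JDN 2683978 in the tabular Islamic calendar is Sha'ban 21, 2076 AH.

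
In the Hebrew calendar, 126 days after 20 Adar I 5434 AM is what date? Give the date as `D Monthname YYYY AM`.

28 Sivan 5434 AM

The starting date is JDN 2332533; 2332533 + 126 = 2332659.
JDN 2332659 corresponds to 28 Sivan 5434 AM.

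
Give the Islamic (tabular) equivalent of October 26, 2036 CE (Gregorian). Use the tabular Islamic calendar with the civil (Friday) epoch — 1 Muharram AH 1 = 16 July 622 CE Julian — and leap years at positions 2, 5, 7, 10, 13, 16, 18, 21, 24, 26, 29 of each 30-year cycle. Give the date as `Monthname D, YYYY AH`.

Julian Day Number of the source date = 2464993.
Converting JDN 2464993 to the tabular Islamic calendar gives 6 Ramadan 1458 AH.

Ramadan 6, 1458 AH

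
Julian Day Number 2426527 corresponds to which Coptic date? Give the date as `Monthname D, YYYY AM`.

JDN 2426527 is 4 July 1931 in the Gregorian calendar.
In the Coptic calendar that day is Paoni 27, 1647 AM.

Paoni 27, 1647 AM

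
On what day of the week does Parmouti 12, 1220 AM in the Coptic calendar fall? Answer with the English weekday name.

Sunday

Equivalently 17 April 1504 Gregorian, JDN 2270491.
Since JDN mod 7 = 6 (0 = Monday), the day is Sunday.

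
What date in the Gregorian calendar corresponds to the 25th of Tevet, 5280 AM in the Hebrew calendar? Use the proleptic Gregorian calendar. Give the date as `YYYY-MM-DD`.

Both dates share Julian Day Number 2276223; in the Gregorian calendar that is 27 December 1519 CE.

1519-12-27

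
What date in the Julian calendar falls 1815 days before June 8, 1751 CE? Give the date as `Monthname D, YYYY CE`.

The starting date is JDN 2360769; 2360769 − 1815 = 2358954.
JDN 2358954 corresponds to June 19, 1746 CE.

June 19, 1746 CE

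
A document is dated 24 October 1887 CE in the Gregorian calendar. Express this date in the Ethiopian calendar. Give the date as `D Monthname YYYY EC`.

Both dates share Julian Day Number 2410569; in the Ethiopian calendar that is 14 Tikimt 1880 EC.

14 Tikimt 1880 EC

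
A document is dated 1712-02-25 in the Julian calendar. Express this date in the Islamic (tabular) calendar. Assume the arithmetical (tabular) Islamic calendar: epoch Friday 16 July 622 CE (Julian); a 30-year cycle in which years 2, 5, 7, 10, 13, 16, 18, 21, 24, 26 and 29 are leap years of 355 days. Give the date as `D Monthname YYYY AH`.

28 Muharram 1124 AH

Julian Day Number of the source date = 2346421.
Converting JDN 2346421 to the tabular Islamic calendar gives 28 Muharram 1124 AH.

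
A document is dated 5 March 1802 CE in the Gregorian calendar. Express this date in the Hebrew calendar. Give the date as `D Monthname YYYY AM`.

1 Adar II 5562 AM

Both dates share Julian Day Number 2379290; in the Hebrew calendar that is 1 Adar II 5562 AM.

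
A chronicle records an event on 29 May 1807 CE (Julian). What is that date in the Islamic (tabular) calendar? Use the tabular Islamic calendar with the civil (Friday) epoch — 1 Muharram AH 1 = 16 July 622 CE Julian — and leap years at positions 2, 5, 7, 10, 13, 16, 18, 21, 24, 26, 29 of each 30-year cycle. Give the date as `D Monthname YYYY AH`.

Both dates share Julian Day Number 2381213; in the tabular Islamic calendar that is 3 Rabi' al-Thani 1222 AH.

3 Rabi' al-Thani 1222 AH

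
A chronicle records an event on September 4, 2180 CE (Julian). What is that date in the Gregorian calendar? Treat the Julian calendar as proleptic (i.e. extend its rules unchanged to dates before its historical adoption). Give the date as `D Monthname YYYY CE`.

For dates in this range the Gregorian date is 14 days ahead of the Julian.
4 September 2180 Julian + 14 days → 18 September 2180 Gregorian.

18 September 2180 CE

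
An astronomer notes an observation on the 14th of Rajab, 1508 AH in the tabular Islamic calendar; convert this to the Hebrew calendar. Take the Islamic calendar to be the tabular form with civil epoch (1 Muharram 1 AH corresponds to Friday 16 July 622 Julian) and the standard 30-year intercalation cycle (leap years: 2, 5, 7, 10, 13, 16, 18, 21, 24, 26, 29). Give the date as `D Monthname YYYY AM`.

14 Adar 5845 AM

Both dates share Julian Day Number 2482661; in the Hebrew calendar that is 14 Adar 5845 AM.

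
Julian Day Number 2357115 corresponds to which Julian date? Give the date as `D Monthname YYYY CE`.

6 June 1741 CE

JDN 2357115 is 17 June 1741 in the Gregorian calendar.
In the Julian calendar that day is 6 June 1741 CE.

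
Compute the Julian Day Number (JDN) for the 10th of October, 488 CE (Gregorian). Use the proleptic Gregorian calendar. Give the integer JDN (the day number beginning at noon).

JDN 2299161 is 15 October 1582 CE (Gregorian); the target day is −399579 days from there, so JDN = 1899582.

1899582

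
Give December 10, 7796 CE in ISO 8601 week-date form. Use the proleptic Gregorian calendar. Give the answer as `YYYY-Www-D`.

7796-W49-6

The weekday is Saturday (ISO weekday 6).
That Saturday belongs to ISO week 49 of ISO year 7796.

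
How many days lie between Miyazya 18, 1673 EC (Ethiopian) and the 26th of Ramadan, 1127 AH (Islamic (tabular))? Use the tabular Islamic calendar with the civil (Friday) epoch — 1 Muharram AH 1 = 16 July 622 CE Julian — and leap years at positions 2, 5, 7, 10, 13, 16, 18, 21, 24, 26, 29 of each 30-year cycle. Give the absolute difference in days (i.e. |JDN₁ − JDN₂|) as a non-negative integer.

First date → JDN 2335146; second date → JDN 2347718.
The interval is |2335146 − 2347718| = 12572 days.

12572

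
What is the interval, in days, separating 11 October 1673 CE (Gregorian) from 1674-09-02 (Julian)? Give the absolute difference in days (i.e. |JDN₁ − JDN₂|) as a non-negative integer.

First date → JDN 2332395; second date → JDN 2332731.
The interval is |2332395 − 2332731| = 336 days.

336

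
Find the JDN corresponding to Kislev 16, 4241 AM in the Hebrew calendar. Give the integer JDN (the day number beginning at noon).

Equivalently 5 December 480 (proleptic Gregorian).
JDN 2299161 is 15 October 1582 CE (Gregorian); the target day is −402445 days from there, so JDN = 1896716.

1896716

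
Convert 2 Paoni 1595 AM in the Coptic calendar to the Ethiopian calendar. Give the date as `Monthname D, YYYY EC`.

Both dates share Julian Day Number 2407509; in the Ethiopian calendar that is 2 Sene 1871 EC.

Sene 2, 1871 EC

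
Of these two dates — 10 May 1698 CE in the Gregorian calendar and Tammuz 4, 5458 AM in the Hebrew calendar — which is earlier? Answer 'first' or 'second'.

first

The two dates have Julian Day Numbers 2341372 and 2341406 respectively.
Since 2341372 < 2341406, the first date comes first.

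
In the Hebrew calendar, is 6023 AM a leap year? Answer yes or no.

Hebrew year 6023 is year 19 of its 19-year Metonic cycle; leap years are at positions 3, 6, 8, 11, 14, 17, 19, so it is a leap year (13 months).

yes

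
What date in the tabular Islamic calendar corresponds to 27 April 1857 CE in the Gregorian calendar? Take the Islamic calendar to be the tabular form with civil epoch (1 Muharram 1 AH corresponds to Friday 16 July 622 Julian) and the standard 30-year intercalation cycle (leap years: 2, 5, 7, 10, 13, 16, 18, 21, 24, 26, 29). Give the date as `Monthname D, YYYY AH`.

Ramadan 3, 1273 AH

Both dates share Julian Day Number 2399432; in the tabular Islamic calendar that is 3 Ramadan 1273 AH.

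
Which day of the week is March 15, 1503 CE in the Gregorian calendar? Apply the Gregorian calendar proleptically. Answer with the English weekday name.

Sunday

Since JDN mod 7 = 6 (0 = Monday), the day is Sunday.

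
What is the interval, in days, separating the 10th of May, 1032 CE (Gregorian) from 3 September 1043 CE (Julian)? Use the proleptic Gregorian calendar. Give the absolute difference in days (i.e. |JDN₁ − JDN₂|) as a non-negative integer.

4139

First date → JDN 2098120; second date → JDN 2102259.
The interval is |2098120 − 2102259| = 4139 days.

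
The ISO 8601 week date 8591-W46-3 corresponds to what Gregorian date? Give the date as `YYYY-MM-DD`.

ISO week 1 of 8591 is the week containing the first Thursday of 8591.
Week 46, day 3 (Wednesday) lands on 8591-11-16.

8591-11-16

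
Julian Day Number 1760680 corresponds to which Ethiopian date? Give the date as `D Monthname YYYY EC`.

The proleptic Gregorian equivalent of JDN 1760680 is 23 June 108.
In the Ethiopian calendar that day is 30 Sene 100 EC.

30 Sene 100 EC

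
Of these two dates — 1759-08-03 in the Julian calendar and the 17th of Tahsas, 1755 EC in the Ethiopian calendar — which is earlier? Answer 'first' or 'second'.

first

First date → JDN 2363747; second date → JDN 2364975.
JDN 2363747 < JDN 2364975, so the first date is earlier.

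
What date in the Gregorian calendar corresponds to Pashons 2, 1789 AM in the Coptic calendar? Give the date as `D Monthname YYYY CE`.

Both dates share Julian Day Number 2478338; in the Gregorian calendar that is 10 May 2073 CE.

10 May 2073 CE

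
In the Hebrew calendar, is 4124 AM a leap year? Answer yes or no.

no

Hebrew year 4124 is year 1 of its 19-year Metonic cycle; leap years are at positions 3, 6, 8, 11, 14, 17, 19, so it is a common year (12 months).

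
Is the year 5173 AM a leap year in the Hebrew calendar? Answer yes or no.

Hebrew year 5173 is year 5 of its 19-year Metonic cycle; leap years are at positions 3, 6, 8, 11, 14, 17, 19, so it is a common year (12 months).

no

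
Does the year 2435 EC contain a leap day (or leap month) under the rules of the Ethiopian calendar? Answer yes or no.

2435 mod 4 = 3; in the Ethiopian calendar a year is leap when year mod 4 = 3, so it is a leap year.

yes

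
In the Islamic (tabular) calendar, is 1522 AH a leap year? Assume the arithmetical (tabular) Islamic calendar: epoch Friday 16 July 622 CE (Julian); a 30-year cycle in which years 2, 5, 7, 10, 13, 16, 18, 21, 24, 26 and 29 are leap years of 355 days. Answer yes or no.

no

Year 1522 AH is year 22 of its 30-year cycle; leap positions are 2, 5, 7, 10, 13, 16, 18, 21, 24, 26, 29, so it is a common year (354 days).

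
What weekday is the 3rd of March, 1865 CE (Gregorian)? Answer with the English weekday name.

Friday

JDN 2402299 mod 7 = 4, and JDN 0 was a Monday, so this is a Friday.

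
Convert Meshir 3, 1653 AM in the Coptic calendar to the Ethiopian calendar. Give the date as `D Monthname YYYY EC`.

Julian Day Number of the source date = 2428575.
Converting JDN 2428575 to the Ethiopian calendar gives 3 Yekatit 1929 EC.

3 Yekatit 1929 EC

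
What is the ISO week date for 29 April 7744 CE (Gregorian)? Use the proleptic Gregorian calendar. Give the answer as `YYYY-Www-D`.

The weekday is Wednesday (ISO weekday 3).
That Wednesday belongs to ISO week 18 of ISO year 7744.

7744-W18-3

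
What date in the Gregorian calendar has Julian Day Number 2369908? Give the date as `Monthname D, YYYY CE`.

June 26, 1776 CE

JDN 2451545 is 1 Jan 2000; 2369908 is −81637 days from there.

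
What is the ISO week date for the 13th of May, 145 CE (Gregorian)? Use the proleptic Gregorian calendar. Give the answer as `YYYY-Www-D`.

The weekday is Thursday (ISO weekday 4).
That Thursday belongs to ISO week 19 of ISO year 145.

0145-W19-4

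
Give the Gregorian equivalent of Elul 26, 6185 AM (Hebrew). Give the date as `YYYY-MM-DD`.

2425-09-09

Julian Day Number of the source date = 2607025.
Converting JDN 2607025 to the Gregorian calendar gives 9 September 2425 CE.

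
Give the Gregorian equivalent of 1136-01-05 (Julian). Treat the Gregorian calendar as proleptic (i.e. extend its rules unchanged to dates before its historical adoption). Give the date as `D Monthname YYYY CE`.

At this point the Julian calendar is 7 days behind the Gregorian.
5 January 1136 Julian + 7 days → 12 January 1136 Gregorian.

12 January 1136 CE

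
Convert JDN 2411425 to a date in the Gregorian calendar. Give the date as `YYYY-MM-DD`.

1890-02-26

Counting from JDN 2299161 = 15 Oct 1582 gives an offset of 112264 days.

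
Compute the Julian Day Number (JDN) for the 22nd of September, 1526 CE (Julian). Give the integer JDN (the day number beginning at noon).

Equivalently 2 October 1526 (proleptic Gregorian).
JDN 2451545 is 1 January 2000 CE (Gregorian); the target day is −172851 days from there, so JDN = 2278694.

2278694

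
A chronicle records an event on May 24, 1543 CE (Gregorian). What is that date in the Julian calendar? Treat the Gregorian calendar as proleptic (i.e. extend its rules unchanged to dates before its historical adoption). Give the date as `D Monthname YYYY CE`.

At this point the Julian calendar is 10 days behind the Gregorian.
24 May 1543 Gregorian − 10 days → 14 May 1543 Julian.

14 May 1543 CE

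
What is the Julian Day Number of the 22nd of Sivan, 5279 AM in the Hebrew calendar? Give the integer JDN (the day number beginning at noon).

In the proleptic Gregorian calendar the same day is 1 June 1519.
JDN 2451545 is 1 January 2000 CE (Gregorian); the target day is −175531 days from there, so JDN = 2276014.

2276014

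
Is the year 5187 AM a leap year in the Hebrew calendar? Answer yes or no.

yes

Hebrew year 5187 is year 19 of its 19-year Metonic cycle; leap years are at positions 3, 6, 8, 11, 14, 17, 19, so it is a leap year (13 months).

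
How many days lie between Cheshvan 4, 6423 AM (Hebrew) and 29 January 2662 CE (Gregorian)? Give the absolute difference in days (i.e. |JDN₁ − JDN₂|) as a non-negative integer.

283

First date → JDN 2693647; second date → JDN 2693364.
The interval is |2693647 − 2693364| = 283 days.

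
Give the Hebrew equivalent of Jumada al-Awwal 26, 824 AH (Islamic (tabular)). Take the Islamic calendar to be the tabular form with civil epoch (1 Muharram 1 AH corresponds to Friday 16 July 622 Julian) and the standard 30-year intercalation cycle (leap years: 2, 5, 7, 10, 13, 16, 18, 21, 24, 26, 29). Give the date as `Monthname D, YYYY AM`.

The source date corresponds to 7 June 1421 in the proleptic Gregorian calendar (JDN 2240227).
That day falls on 28 Sivan 5181 AM in the Hebrew calendar.

Sivan 28, 5181 AM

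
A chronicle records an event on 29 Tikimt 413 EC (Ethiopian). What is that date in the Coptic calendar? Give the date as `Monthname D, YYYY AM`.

Paopi 29, 137 AM

Both dates share Julian Day Number 1874762; in the Coptic calendar that is 29 Paopi 137 AM.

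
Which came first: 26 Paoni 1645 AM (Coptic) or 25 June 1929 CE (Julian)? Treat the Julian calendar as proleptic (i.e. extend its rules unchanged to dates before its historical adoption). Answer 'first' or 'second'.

first

The two dates have Julian Day Numbers 2425796 and 2425801 respectively.
Since 2425796 < 2425801, the first date comes first.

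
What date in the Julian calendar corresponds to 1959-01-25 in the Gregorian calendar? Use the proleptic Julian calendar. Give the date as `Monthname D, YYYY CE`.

January 12, 1959 CE

The Julian–Gregorian offset here is 13 days (Julian trailing).
25 January 1959 Gregorian − 13 days → 12 January 1959 Julian.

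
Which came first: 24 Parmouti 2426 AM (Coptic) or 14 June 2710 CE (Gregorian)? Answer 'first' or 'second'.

first

Converting both to JDN: 2710994 vs 2711031; the smaller is the first.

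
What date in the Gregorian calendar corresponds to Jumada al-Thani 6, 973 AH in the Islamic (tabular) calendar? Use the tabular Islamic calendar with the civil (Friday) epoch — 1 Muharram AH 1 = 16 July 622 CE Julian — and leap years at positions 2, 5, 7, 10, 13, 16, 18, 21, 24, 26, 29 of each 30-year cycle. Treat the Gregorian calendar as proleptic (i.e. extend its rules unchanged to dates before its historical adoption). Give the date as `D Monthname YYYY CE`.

Julian Day Number of the source date = 2293037.
Converting JDN 2293037 to the Gregorian calendar gives 8 January 1566 CE.

8 January 1566 CE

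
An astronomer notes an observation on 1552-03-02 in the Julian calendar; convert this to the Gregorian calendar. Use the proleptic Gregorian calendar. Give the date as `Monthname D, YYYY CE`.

March 12, 1552 CE

The Julian–Gregorian offset here is 10 days (Julian trailing).
2 March 1552 Julian + 10 days → 12 March 1552 Gregorian.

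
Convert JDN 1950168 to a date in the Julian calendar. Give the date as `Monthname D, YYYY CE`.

April 9, 627 CE

The proleptic Gregorian equivalent of JDN 1950168 is 12 April 627.
In the Julian calendar that day is April 9, 627 CE.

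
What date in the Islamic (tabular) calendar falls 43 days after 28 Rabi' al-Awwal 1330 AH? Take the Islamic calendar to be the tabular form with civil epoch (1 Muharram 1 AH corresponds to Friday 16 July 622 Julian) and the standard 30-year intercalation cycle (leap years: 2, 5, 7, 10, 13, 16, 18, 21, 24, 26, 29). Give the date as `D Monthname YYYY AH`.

12 Jumada al-Awwal 1330 AH

Counting 43 days forward from JDN 2419479 reaches JDN 2419522, which is 12 Jumada al-Awwal 1330 AH.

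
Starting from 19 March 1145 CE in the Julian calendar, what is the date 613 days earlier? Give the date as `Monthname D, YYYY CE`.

JDN of 19 March 1145 CE = 2139347.
2139347 − 613 = 2138734.
JDN 2138734 in the Julian calendar is July 15, 1143 CE.

July 15, 1143 CE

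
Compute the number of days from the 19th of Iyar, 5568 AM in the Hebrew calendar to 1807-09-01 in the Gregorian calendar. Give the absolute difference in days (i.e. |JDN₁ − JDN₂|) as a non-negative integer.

258

First date → JDN 2381554; second date → JDN 2381296.
The interval is |2381554 − 2381296| = 258 days.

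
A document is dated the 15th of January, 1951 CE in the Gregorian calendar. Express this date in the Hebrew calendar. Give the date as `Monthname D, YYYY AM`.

Shevat 8, 5711 AM

Julian Day Number of the source date = 2433662.
Converting JDN 2433662 to the Hebrew calendar gives 8 Shevat 5711 AM.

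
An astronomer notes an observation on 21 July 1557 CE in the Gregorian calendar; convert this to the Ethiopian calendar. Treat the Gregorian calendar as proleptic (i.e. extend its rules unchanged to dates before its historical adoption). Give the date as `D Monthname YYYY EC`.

17 Hamle 1549 EC

Julian Day Number of the source date = 2289944.
Converting JDN 2289944 to the Ethiopian calendar gives 17 Hamle 1549 EC.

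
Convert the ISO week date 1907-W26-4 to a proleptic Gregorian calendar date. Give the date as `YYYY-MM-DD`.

1907-06-27

ISO week 1 of 1907 is the week containing the first Thursday of 1907.
Week 26, day 4 (Thursday) lands on 1907-06-27.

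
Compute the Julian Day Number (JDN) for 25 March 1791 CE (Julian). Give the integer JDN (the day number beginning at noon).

2375304

In the Gregorian calendar the same day is 5 April 1791.
JDN 2299161 is 15 October 1582 CE (Gregorian); the target day is +76143 days from there, so JDN = 2375304.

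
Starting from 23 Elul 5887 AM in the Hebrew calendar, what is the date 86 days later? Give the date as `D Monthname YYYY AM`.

The starting date is JDN 2498174; 2498174 + 86 = 2498260.
JDN 2498260 corresponds to 21 Kislev 5888 AM.

21 Kislev 5888 AM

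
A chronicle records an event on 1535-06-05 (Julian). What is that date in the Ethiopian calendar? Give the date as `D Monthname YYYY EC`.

Both dates share Julian Day Number 2281872; in the Ethiopian calendar that is 11 Sene 1527 EC.

11 Sene 1527 EC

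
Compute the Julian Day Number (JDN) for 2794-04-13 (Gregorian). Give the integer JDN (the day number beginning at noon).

JDN 2400001 is 17 November 1858 CE (Gregorian), MJD 0; the target day is +341649 days from there, so JDN = 2741650.

2741650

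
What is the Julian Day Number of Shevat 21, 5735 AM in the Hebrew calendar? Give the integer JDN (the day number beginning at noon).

In the Gregorian calendar the same day is 2 February 1975.
JDN 2400001 is 17 November 1858 CE (Gregorian), MJD 0; the target day is +42445 days from there, so JDN = 2442446.

2442446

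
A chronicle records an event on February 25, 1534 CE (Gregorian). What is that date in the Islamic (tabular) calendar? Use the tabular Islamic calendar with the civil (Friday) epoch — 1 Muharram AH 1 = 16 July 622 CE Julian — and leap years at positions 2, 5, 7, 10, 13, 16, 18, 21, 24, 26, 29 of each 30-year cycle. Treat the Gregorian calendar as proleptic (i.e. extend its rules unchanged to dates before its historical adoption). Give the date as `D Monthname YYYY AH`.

Julian Day Number of the source date = 2281397.
Converting JDN 2281397 to the tabular Islamic calendar gives 1 Sha'ban 940 AH.

1 Sha'ban 940 AH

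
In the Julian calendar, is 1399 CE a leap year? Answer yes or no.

no

1399 mod 4 = 3, so it is a common year in the Julian calendar.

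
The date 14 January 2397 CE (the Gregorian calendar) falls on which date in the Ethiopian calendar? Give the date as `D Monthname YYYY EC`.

Julian Day Number of the source date = 2596560.
Converting JDN 2596560 to the Ethiopian calendar gives 3 Tir 2389 EC.

3 Tir 2389 EC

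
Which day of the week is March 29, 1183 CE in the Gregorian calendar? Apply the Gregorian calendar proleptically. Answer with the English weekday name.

Tuesday

Since JDN mod 7 = 1 (0 = Monday), the day is Tuesday.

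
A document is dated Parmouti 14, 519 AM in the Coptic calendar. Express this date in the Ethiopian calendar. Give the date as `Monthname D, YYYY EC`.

Miyazya 14, 795 EC

The source date corresponds to 13 April 803 in the proleptic Gregorian calendar (JDN 2014452).
That day falls on 14 Miyazya 795 EC in the Ethiopian calendar.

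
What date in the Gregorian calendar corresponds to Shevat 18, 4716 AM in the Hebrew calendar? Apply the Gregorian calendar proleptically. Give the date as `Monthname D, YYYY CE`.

February 7, 956 CE

Both dates share Julian Day Number 2070269; in the Gregorian calendar that is 7 February 956 CE.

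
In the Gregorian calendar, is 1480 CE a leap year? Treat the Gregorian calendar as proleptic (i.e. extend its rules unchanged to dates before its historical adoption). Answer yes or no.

1480 is divisible by 4 and not by 100, so it is a leap year.

yes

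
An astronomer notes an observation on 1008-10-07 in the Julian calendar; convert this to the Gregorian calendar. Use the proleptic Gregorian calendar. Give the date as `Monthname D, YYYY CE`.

October 13, 1008 CE

For dates in this range the Gregorian date is 6 days ahead of the Julian.
7 October 1008 Julian + 6 days → 13 October 1008 Gregorian.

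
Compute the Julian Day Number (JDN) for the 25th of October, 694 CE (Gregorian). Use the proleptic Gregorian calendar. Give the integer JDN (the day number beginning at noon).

1974836

JDN 2299161 is 15 October 1582 CE (Gregorian); the target day is −324325 days from there, so JDN = 1974836.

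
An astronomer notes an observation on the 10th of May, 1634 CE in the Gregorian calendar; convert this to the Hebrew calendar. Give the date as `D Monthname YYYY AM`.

12 Iyar 5394 AM

Both dates share Julian Day Number 2317996; in the Hebrew calendar that is 12 Iyar 5394 AM.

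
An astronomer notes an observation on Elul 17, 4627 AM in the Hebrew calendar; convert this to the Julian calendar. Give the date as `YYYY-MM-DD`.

0867-08-22

Both dates share Julian Day Number 2037963; in the Julian calendar that is 22 August 867 CE.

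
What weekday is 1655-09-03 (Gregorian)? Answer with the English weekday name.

Friday

JDN 2325782 mod 7 = 4, and JDN 0 was a Monday, so this is a Friday.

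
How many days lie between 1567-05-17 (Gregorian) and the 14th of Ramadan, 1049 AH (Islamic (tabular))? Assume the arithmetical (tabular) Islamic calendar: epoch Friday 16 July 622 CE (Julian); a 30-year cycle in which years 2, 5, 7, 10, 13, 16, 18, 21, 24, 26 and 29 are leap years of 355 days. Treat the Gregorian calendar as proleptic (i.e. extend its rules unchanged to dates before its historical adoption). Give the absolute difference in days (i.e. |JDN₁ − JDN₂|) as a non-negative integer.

26534

First date → JDN 2293531; second date → JDN 2320065.
The interval is |2293531 − 2320065| = 26534 days.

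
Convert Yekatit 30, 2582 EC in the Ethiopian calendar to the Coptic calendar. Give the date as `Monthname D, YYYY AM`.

The source date corresponds to 13 March 2590 in the Gregorian calendar (JDN 2667110).
That day falls on 30 Meshir 2306 AM in the Coptic calendar.

Meshir 30, 2306 AM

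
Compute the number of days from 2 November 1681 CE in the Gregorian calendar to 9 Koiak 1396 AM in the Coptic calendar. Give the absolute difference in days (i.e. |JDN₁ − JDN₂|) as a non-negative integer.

JDN of the first date = 2335339.
JDN of the second date = 2334652.
|2334652 − 2335339| = 687.

687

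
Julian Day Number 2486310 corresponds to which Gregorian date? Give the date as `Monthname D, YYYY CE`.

JDN 2451545 is 1 Jan 2000; 2486310 is +34765 days from there.

March 8, 2095 CE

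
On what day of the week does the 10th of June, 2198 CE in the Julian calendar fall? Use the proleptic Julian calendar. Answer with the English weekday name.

Sunday

This is JDN 2524038 (24 June 2198 Gregorian).
Since JDN mod 7 = 6 (0 = Monday), the day is Sunday.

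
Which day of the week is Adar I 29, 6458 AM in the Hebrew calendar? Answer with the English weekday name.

This is JDN 2706548 (5 March 2698 Gregorian).
2706548 ≡ 5 (mod 7); counting from Monday = 0 gives Saturday.

Saturday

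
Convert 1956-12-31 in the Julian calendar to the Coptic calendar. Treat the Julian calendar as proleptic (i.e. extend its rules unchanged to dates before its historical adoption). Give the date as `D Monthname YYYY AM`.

5 Tobi 1673 AM

Julian Day Number of the source date = 2435852.
Converting JDN 2435852 to the Coptic calendar gives 5 Tobi 1673 AM.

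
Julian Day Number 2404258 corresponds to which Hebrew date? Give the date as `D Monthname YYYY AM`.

The Gregorian equivalent of JDN 2404258 is 14 July 1870.
In the Hebrew calendar that day is 15 Tammuz 5630 AM.

15 Tammuz 5630 AM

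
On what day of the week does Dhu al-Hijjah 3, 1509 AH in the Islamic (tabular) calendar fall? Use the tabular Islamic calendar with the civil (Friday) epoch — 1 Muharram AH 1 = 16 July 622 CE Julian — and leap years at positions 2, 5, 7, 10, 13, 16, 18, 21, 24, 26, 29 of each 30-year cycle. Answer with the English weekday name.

This is JDN 2483152 (15 July 2086 Gregorian).
Since JDN mod 7 = 0 (0 = Monday), the day is Monday.

Monday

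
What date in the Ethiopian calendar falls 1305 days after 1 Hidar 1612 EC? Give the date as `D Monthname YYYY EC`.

1 Sene 1615 EC

JDN of 1 Hidar 1612 EC = 2312699.
2312699 + 1305 = 2314004.
JDN 2314004 in the Ethiopian calendar is 1 Sene 1615 EC.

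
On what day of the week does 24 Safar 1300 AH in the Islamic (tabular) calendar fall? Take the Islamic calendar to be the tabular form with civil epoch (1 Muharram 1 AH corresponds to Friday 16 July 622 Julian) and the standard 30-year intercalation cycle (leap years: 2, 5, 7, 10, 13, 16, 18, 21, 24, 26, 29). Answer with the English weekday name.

Thursday

This is JDN 2408815 (4 January 1883 Gregorian).
Since JDN mod 7 = 3 (0 = Monday), the day is Thursday.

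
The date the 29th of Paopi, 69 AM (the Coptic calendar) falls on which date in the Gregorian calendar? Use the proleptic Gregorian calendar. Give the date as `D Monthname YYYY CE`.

Julian Day Number of the source date = 1849925.
Converting JDN 1849925 to the Gregorian calendar gives 27 October 352 CE.

27 October 352 CE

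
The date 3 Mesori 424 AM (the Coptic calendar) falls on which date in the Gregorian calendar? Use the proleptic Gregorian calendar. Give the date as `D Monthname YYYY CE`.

31 July 708 CE

Julian Day Number of the source date = 1979863.
Converting JDN 1979863 to the Gregorian calendar gives 31 July 708 CE.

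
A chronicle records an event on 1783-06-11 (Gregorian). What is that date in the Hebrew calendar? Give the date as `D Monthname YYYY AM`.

11 Sivan 5543 AM

Julian Day Number of the source date = 2372449.
Converting JDN 2372449 to the Hebrew calendar gives 11 Sivan 5543 AM.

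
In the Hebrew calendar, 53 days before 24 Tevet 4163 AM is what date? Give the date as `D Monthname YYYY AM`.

1 Kislev 4163 AM

Counting 53 days back from JDN 1868257 reaches JDN 1868204, which is 1 Kislev 4163 AM.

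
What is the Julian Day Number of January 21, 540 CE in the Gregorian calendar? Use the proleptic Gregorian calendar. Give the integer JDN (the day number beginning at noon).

JDN 2451545 is 1 January 2000 CE (Gregorian); the target day is −533234 days from there, so JDN = 1918311.

1918311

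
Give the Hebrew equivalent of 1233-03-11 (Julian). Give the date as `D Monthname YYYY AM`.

The source date corresponds to 18 March 1233 in the proleptic Gregorian calendar (JDN 2171481).
That day falls on 28 Adar 4993 AM in the Hebrew calendar.

28 Adar 4993 AM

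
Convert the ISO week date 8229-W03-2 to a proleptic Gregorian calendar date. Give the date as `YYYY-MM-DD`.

8229-01-13

ISO week 1 of 8229 is the week containing the first Thursday of 8229.
Week 3, day 2 (Tuesday) lands on 8229-01-13.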